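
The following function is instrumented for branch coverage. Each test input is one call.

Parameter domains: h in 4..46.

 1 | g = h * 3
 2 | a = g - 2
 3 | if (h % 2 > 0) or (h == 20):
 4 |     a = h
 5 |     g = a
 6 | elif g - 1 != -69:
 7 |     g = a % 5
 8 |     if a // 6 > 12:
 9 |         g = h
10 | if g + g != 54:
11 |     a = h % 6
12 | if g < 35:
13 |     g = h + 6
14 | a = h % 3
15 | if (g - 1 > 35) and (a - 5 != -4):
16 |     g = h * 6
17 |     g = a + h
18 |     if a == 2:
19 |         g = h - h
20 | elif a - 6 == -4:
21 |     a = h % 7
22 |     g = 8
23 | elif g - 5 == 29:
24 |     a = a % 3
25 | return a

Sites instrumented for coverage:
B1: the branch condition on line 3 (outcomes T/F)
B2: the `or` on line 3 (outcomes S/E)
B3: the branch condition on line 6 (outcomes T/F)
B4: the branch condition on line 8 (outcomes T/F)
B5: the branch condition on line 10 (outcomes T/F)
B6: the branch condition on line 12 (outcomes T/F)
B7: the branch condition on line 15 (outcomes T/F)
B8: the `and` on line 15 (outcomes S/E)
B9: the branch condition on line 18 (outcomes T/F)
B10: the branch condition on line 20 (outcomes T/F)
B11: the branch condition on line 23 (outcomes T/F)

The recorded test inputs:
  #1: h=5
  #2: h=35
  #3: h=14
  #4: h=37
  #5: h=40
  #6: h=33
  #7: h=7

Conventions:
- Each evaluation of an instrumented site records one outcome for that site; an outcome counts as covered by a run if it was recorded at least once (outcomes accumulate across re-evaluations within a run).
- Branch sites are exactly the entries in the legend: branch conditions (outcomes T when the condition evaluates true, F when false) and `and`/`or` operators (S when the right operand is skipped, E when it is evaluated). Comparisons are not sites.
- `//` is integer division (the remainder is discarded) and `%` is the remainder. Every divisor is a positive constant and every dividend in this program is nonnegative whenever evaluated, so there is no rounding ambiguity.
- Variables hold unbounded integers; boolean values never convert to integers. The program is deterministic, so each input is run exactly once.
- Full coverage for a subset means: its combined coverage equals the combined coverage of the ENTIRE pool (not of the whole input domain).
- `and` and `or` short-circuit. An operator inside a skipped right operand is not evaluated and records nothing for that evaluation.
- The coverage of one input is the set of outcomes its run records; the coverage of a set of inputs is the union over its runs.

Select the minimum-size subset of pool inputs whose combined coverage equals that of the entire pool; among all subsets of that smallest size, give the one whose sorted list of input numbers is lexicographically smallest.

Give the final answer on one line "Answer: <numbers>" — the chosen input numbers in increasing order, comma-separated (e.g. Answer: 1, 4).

#1 (h=5) -> covered: B1=T, B2=S, B5=T, B6=T, B7=F, B8=S, B10=T
#2 (h=35) -> covered: B1=T, B2=S, B5=T, B6=F, B7=F, B8=S, B10=T
#3 (h=14) -> covered: B1=F, B2=E, B3=T, B4=F, B5=T, B6=T, B7=F, B8=S, B10=T
#4 (h=37) -> covered: B1=T, B2=S, B5=T, B6=F, B7=F, B8=E, B10=F, B11=F
#5 (h=40) -> covered: B1=F, B2=E, B3=T, B4=T, B5=T, B6=F, B7=F, B8=E, B10=F, B11=F
#6 (h=33) -> covered: B1=T, B2=S, B5=T, B6=T, B7=T, B8=E, B9=F
#7 (h=7) -> covered: B1=T, B2=S, B5=T, B6=T, B7=F, B8=S, B10=F, B11=F
union over all inputs: B1=T, B1=F, B2=S, B2=E, B3=T, B4=T, B4=F, B5=T, B6=T, B6=F, B7=T, B7=F, B8=S, B8=E, B9=F, B10=T, B10=F, B11=F (18 outcomes)
checked all size-1 subsets: none covers 18 outcomes (max 10/18)
checked all size-2 subsets: none covers 18 outcomes (max 15/18)
size 3: inputs {3, 5, 6} cover all 18 outcomes, and no lexicographically smaller subset of this size does

Answer: 3, 5, 6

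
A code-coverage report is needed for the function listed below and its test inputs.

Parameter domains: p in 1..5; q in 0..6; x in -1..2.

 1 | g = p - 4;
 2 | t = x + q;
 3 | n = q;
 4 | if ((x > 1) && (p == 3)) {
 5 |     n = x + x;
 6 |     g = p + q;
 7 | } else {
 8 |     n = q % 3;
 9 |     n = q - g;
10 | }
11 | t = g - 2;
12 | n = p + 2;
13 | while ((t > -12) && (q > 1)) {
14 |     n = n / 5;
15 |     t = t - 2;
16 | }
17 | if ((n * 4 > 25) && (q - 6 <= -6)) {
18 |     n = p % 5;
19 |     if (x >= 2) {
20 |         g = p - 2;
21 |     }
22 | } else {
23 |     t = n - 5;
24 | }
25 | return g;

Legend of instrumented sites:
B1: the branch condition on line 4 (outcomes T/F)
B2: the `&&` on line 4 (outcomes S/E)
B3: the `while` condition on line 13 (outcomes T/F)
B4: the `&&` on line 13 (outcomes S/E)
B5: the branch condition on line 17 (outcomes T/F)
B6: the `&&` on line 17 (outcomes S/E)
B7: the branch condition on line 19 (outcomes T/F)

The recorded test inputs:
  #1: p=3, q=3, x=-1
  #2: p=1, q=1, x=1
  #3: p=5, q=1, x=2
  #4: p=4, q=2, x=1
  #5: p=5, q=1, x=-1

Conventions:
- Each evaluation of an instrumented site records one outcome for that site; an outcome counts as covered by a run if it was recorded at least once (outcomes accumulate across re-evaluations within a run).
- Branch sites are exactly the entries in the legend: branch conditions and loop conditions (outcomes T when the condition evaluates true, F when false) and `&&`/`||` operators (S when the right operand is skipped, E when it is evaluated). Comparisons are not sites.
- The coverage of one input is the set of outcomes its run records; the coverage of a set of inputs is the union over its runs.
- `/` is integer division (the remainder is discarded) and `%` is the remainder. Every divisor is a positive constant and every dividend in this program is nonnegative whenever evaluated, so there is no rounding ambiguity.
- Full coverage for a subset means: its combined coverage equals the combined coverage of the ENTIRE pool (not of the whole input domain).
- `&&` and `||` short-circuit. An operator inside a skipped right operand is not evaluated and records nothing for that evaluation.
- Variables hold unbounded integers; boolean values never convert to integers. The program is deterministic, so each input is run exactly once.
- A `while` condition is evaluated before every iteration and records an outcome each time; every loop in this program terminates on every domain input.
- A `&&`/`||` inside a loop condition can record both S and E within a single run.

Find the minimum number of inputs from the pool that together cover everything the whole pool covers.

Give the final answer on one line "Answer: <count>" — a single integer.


run #1 (p=3, q=3, x=-1) runs B2->S, B1->F, B4->E, B3->T, B4->E, B3->T, B4->E, B3->T, B4->E, B3->T, B4->E, B3->T, B4->S, B3->F, ...; records B1=F, B2=S, B3=T, B3=F, B4=S, B4=E, B5=F, B6=S
run #2 (p=1, q=1, x=1) runs B2->S, B1->F, B4->E, B3->F, B6->S, B5->F; records B1=F, B2=S, B3=F, B4=E, B5=F, B6=S
run #3 (p=5, q=1, x=2) runs B2->E, B1->F, B4->E, B3->F, B6->E, B5->F; records B1=F, B2=E, B3=F, B4=E, B5=F, B6=E
run #4 (p=4, q=2, x=1) runs B2->S, B1->F, B4->E, B3->T, B4->E, B3->T, B4->E, B3->T, B4->E, B3->T, B4->E, B3->T, B4->S, B3->F, ...; records B1=F, B2=S, B3=T, B3=F, B4=S, B4=E, B5=F, B6=S
run #5 (p=5, q=1, x=-1) runs B2->S, B1->F, B4->E, B3->F, B6->E, B5->F; records B1=F, B2=S, B3=F, B4=E, B5=F, B6=E
together the pool reaches 10 outcomes: B1=F, B2=S, B2=E, B3=T, B3=F, B4=S, B4=E, B5=F, B6=S, B6=E
checked all size-1 subsets: none covers 10 outcomes (max 8/10)
the canonical winner is {1, 3}: size 2, full 10-outcome coverage, earliest index list among size-2 covers
Answer: 2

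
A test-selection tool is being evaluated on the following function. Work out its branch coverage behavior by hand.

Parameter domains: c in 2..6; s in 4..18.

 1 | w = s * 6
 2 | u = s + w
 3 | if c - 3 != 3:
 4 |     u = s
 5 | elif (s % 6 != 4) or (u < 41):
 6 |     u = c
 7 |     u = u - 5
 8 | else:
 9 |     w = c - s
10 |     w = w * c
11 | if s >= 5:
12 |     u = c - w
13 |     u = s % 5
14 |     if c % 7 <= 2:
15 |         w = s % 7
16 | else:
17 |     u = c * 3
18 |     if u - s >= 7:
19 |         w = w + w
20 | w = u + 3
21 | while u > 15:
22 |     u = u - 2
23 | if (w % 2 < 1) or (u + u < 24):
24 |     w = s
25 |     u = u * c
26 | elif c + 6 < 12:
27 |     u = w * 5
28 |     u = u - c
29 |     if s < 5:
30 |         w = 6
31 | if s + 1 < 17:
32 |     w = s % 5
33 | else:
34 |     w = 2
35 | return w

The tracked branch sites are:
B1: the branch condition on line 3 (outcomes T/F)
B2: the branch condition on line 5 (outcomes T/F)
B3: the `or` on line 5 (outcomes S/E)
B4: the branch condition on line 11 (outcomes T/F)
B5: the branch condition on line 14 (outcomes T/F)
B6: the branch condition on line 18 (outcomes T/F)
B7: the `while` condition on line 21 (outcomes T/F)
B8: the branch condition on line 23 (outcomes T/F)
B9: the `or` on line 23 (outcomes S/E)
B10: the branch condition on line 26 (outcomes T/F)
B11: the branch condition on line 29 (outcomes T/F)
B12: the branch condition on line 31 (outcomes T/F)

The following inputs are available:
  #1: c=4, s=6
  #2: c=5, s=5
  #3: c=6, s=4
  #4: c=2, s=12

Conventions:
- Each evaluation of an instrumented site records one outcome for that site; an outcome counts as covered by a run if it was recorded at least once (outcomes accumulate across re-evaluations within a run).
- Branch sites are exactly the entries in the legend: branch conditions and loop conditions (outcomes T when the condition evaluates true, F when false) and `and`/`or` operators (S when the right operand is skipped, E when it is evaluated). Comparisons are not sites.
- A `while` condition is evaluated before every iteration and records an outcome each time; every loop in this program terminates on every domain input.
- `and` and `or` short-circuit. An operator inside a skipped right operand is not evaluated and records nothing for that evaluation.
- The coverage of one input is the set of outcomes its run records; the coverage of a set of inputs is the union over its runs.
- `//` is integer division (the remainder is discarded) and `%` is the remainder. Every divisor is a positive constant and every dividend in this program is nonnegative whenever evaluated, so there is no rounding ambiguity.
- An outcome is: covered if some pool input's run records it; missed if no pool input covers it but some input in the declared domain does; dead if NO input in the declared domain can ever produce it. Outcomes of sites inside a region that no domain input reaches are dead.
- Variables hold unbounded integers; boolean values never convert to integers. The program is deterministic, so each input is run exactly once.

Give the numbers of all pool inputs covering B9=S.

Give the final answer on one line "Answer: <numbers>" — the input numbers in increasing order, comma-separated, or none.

input #1 (c=4, s=6): covers B9=S
input #2 (c=5, s=5): misses B9=S
input #3 (c=6, s=4): misses B9=S
input #4 (c=2, s=12): misses B9=S

Answer: 1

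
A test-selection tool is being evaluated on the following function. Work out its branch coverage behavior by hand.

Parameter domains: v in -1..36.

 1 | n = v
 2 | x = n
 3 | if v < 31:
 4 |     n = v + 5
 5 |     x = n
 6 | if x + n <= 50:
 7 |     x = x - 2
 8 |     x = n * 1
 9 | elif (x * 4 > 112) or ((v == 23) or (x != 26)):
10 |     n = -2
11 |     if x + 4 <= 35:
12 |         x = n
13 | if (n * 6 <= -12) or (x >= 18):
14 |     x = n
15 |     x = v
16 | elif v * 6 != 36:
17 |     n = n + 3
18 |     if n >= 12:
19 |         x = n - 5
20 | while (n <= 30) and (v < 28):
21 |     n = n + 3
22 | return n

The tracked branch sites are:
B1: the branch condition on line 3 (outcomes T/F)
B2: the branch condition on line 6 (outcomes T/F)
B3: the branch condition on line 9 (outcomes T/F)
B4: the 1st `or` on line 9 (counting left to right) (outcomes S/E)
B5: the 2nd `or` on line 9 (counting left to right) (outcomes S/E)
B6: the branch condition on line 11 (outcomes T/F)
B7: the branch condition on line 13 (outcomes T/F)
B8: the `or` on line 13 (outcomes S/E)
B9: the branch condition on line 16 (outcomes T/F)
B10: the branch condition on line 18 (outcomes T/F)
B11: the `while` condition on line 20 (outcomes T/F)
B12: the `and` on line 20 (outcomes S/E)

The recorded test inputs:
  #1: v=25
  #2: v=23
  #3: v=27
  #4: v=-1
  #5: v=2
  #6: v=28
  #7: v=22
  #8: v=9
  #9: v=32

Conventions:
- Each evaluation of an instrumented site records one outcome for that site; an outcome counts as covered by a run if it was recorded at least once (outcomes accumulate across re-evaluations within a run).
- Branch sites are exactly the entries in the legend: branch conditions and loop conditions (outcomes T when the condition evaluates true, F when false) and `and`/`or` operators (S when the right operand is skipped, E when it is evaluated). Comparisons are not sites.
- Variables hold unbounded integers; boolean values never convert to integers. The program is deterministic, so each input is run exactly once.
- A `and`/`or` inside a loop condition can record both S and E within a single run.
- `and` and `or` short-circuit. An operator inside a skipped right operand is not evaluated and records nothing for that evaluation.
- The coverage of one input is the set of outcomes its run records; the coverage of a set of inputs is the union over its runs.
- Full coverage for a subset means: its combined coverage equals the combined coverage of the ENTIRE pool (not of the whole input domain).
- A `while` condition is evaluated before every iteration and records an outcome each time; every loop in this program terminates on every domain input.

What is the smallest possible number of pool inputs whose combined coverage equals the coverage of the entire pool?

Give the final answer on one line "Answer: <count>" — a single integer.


test 1 (v=25) hits B1=T, B2=F, B3=T, B4=S, B6=T, B7=T, B8=S, B11=T, B11=F, B12=S, B12=E
test 2 (v=23) hits B1=T, B2=F, B3=T, B4=E, B5=S, B6=T, B7=T, B8=S, B11=T, B11=F, B12=S, B12=E
test 3 (v=27) hits B1=T, B2=F, B3=T, B4=S, B6=F, B7=T, B8=S, B11=T, B11=F, B12=S, B12=E
test 4 (v=-1) hits B1=T, B2=T, B7=F, B8=E, B9=T, B10=F, B11=T, B11=F, B12=S, B12=E
test 5 (v=2) hits B1=T, B2=T, B7=F, B8=E, B9=T, B10=F, B11=T, B11=F, B12=S, B12=E
test 6 (v=28) hits B1=T, B2=F, B3=T, B4=S, B6=F, B7=T, B8=S, B11=F, B12=E
test 7 (v=22) hits B1=T, B2=F, B3=T, B4=E, B5=E, B6=T, B7=T, B8=S, B11=T, B11=F, B12=S, B12=E
test 8 (v=9) hits B1=T, B2=T, B7=F, B8=E, B9=T, B10=T, B11=T, B11=F, B12=S, B12=E
test 9 (v=32) hits B1=F, B2=F, B3=T, B4=S, B6=F, B7=T, B8=S, B11=F, B12=E
pool-wide coverage (22 outcomes): B1=T, B1=F, B2=T, B2=F, B3=T, B4=S, B4=E, B5=S, B5=E, B6=T, B6=F, B7=T, B7=F, B8=S, B8=E, B9=T, B10=T, B10=F, B11=T, B11=F, B12=S, B12=E
no size-1 subset reaches all 22 outcomes (best union: 12/22)
no size-2 subset reaches all 22 outcomes (best union: 17/22)
no size-3 subset reaches all 22 outcomes (best union: 20/22)
no size-4 subset reaches all 22 outcomes (best union: 21/22)
at size 5, {2, 4, 7, 8, 9} reaches all 22 outcomes; every lexicographically earlier size-5 subset fails
Answer: 5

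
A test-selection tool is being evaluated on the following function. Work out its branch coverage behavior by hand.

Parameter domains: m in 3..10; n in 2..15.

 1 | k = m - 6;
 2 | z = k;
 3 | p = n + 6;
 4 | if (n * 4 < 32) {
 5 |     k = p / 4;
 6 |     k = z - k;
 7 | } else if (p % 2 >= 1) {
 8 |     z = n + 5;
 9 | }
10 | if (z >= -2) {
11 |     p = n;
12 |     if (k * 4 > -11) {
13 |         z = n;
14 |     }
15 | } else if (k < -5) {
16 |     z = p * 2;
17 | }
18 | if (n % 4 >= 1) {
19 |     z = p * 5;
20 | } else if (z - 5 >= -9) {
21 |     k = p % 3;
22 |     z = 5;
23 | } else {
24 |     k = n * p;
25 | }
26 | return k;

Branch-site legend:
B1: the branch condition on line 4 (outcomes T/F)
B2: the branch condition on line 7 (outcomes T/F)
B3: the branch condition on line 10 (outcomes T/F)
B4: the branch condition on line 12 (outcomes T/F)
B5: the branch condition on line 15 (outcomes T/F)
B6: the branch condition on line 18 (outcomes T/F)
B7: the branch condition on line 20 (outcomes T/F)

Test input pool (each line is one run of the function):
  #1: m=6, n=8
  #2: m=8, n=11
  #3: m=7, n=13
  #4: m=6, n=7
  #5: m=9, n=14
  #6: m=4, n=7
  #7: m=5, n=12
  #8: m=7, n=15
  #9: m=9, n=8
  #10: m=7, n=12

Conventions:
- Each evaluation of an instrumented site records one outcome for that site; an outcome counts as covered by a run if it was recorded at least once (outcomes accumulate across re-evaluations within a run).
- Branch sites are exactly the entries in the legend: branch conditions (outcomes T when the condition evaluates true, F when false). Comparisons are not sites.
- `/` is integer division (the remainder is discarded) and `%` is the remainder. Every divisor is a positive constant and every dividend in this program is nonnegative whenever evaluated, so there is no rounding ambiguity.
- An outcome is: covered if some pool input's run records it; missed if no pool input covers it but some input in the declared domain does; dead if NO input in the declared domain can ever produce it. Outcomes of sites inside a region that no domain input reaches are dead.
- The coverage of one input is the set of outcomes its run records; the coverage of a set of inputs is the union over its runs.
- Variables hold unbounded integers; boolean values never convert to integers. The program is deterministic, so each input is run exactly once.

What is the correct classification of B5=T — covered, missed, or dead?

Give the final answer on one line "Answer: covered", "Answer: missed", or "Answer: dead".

no pool input records B5=T
but domain input (m=3, n=6) does record it -> reachable, so missed

Answer: missed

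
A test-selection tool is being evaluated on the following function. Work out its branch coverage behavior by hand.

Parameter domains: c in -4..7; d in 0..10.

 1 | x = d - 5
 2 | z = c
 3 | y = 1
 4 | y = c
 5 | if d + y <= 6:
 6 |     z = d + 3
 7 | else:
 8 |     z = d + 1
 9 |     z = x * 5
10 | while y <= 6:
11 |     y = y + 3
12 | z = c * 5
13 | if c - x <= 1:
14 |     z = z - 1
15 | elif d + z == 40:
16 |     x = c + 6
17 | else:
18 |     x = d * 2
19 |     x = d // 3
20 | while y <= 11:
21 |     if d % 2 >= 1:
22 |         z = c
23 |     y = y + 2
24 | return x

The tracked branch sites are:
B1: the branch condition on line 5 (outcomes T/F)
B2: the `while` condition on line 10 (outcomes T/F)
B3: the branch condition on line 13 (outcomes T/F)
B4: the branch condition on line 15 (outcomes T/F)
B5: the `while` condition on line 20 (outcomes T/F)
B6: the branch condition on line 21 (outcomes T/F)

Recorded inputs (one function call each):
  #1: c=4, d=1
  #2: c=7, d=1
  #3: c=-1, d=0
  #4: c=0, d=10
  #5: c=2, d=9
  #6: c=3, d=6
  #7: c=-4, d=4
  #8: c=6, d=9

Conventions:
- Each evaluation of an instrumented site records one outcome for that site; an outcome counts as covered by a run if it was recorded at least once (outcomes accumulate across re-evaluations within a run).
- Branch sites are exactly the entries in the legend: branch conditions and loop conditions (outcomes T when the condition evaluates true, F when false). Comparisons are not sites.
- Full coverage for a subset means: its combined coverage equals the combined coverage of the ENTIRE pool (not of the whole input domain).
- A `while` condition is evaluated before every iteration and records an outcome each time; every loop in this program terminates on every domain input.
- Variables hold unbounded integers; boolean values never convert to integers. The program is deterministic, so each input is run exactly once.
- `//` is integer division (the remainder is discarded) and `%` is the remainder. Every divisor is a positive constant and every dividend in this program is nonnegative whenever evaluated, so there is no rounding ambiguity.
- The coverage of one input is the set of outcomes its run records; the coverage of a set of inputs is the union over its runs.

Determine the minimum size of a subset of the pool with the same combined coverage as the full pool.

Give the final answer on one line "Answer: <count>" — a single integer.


input #1 (c=4, d=1): events B1->T, B2->T, B2->F, B3->F, B4->F, B5->T, B6->T, B5->T, B6->T, B5->T, B6->T, B5->F; covers B1=T, B2=T, B2=F, B3=F, B4=F, B5=T, B5=F, B6=T
input #2 (c=7, d=1): events B1->F, B2->F, B3->F, B4->F, B5->T, B6->T, B5->T, B6->T, B5->T, B6->T, B5->F; covers B1=F, B2=F, B3=F, B4=F, B5=T, B5=F, B6=T
input #3 (c=-1, d=0): events B1->T, B2->T, B2->T, B2->T, B2->F, B3->F, B4->F, B5->T, B6->F, B5->T, B6->F, B5->F; covers B1=T, B2=T, B2=F, B3=F, B4=F, B5=T, B5=F, B6=F
input #4 (c=0, d=10): events B1->F, B2->T, B2->T, B2->T, B2->F, B3->T, B5->T, B6->F, B5->T, B6->F, B5->F; covers B1=F, B2=T, B2=F, B3=T, B5=T, B5=F, B6=F
input #5 (c=2, d=9): events B1->F, B2->T, B2->T, B2->F, B3->T, B5->T, B6->T, B5->T, B6->T, B5->F; covers B1=F, B2=T, B2=F, B3=T, B5=T, B5=F, B6=T
input #6 (c=3, d=6): events B1->F, B2->T, B2->T, B2->F, B3->F, B4->F, B5->T, B6->F, B5->T, B6->F, B5->F; covers B1=F, B2=T, B2=F, B3=F, B4=F, B5=T, B5=F, B6=F
input #7 (c=-4, d=4): events B1->T, B2->T, B2->T, B2->T, B2->T, B2->F, B3->T, B5->T, B6->F, B5->T, B6->F, B5->F; covers B1=T, B2=T, B2=F, B3=T, B5=T, B5=F, B6=F
input #8 (c=6, d=9): events B1->F, B2->T, B2->F, B3->F, B4->F, B5->T, B6->T, B5->T, B6->T, B5->F; covers B1=F, B2=T, B2=F, B3=F, B4=F, B5=T, B5=F, B6=T
pool-wide coverage (11 outcomes): B1=T, B1=F, B2=T, B2=F, B3=T, B3=F, B4=F, B5=T, B5=F, B6=T, B6=F
every size-1 subset falls short of the 11 outcomes (best: 8/11)
at size 2, {1, 4} reaches all 11 outcomes; every lexicographically earlier size-2 subset fails
Answer: 2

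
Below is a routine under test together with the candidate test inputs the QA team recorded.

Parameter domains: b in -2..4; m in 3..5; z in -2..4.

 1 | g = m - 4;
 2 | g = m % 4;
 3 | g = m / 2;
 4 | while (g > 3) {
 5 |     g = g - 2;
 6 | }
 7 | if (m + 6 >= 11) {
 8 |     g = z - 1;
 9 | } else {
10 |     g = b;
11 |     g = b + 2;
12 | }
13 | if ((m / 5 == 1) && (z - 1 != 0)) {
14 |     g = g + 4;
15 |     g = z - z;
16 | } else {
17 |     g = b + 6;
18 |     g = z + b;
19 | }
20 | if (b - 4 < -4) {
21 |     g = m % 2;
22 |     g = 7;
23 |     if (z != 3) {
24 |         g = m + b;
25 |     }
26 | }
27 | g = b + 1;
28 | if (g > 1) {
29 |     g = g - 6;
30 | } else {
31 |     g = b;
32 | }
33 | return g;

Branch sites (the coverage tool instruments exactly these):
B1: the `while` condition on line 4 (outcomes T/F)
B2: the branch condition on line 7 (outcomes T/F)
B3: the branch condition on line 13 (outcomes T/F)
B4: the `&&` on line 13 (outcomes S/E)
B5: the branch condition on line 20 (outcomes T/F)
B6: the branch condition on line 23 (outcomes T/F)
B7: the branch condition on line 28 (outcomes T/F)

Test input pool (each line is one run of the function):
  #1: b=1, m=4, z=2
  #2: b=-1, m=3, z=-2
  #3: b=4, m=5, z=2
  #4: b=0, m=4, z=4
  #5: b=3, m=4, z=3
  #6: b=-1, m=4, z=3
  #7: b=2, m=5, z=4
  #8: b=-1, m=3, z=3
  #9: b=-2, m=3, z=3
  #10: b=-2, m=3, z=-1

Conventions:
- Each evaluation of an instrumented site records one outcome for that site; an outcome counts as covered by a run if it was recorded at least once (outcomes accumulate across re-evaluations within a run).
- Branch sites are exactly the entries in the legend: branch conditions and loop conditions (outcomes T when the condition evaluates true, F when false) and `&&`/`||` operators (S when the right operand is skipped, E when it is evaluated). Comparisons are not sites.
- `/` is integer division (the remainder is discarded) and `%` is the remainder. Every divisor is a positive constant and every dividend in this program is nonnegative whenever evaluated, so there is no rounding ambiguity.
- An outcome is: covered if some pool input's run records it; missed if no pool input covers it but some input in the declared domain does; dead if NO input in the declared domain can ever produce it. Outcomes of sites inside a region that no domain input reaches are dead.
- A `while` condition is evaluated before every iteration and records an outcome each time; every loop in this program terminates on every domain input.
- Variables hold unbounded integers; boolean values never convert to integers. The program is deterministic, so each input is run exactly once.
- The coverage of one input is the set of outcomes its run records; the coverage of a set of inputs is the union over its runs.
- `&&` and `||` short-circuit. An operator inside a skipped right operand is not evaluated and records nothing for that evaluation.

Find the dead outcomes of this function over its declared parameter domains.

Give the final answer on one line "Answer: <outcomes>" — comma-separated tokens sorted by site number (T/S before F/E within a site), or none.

running all 147 domain inputs and tallying outcomes:
  B1=T: zero occurrences over every domain input -> dead
  reachable outcomes have witnesses, e.g. B1=F (e.g. b=-2, m=3, z=-2), B2=T (e.g. b=-2, m=5, z=-2), B2=F (e.g. b=-2, m=3, z=-2), B3=T (e.g. b=-2, m=5, z=-2)

Answer: B1=T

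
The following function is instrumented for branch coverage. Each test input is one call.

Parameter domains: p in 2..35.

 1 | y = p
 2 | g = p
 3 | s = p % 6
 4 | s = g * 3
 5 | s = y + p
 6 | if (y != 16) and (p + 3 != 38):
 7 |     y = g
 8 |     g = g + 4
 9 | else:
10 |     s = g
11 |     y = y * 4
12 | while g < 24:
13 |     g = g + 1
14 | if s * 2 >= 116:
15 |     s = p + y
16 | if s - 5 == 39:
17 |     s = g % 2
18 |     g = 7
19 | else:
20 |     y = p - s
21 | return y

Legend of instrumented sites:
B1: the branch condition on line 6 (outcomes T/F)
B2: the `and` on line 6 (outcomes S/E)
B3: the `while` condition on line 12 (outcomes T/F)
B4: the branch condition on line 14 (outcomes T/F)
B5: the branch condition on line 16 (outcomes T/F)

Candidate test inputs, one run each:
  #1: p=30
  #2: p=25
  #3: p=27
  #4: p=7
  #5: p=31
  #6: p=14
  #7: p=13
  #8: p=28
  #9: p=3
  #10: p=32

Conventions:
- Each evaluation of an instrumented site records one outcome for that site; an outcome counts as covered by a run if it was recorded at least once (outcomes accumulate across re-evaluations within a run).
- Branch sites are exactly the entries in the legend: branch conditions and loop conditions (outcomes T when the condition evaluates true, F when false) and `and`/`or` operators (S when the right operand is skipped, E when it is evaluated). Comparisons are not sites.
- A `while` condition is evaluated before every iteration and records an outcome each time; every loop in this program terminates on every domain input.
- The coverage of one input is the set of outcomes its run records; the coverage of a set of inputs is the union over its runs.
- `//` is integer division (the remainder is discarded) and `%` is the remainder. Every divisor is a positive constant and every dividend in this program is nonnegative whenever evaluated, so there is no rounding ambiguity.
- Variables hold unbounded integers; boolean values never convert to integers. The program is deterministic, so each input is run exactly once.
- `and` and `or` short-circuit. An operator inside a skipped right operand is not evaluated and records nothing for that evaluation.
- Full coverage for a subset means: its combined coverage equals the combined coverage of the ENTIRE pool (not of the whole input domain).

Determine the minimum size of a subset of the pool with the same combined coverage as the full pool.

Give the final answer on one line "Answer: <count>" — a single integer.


input #1 (p=30): events B2->E, B1->T, B3->F, B4->T, B5->F; covers B1=T, B2=E, B3=F, B4=T, B5=F
input #2 (p=25): events B2->E, B1->T, B3->F, B4->F, B5->F; covers B1=T, B2=E, B3=F, B4=F, B5=F
input #3 (p=27): events B2->E, B1->T, B3->F, B4->F, B5->F; covers B1=T, B2=E, B3=F, B4=F, B5=F
input #4 (p=7): events B2->E, B1->T, B3->T, B3->T, B3->T, B3->T, B3->T, B3->T, B3->T, B3->T, B3->T, B3->T, B3->T, B3->T, ...; covers B1=T, B2=E, B3=T, B3=F, B4=F, B5=F
input #5 (p=31): events B2->E, B1->T, B3->F, B4->T, B5->F; covers B1=T, B2=E, B3=F, B4=T, B5=F
input #6 (p=14): events B2->E, B1->T, B3->T, B3->T, B3->T, B3->T, B3->T, B3->T, B3->F, B4->F, B5->F; covers B1=T, B2=E, B3=T, B3=F, B4=F, B5=F
input #7 (p=13): events B2->E, B1->T, B3->T, B3->T, B3->T, B3->T, B3->T, B3->T, B3->T, B3->F, B4->F, B5->F; covers B1=T, B2=E, B3=T, B3=F, B4=F, B5=F
input #8 (p=28): events B2->E, B1->T, B3->F, B4->F, B5->F; covers B1=T, B2=E, B3=F, B4=F, B5=F
input #9 (p=3): events B2->E, B1->T, B3->T, B3->T, B3->T, B3->T, B3->T, B3->T, B3->T, B3->T, B3->T, B3->T, B3->T, B3->T, ...; covers B1=T, B2=E, B3=T, B3=F, B4=F, B5=F
input #10 (p=32): events B2->E, B1->T, B3->F, B4->T, B5->F; covers B1=T, B2=E, B3=F, B4=T, B5=F
pool-wide coverage (7 outcomes): B1=T, B2=E, B3=T, B3=F, B4=T, B4=F, B5=F
no size-1 subset reaches all 7 outcomes (best union: 6/7)
inputs {1, 4} (size 2) cover everything; no size-2 subset with a lexicographically smaller index list covers all 7
Answer: 2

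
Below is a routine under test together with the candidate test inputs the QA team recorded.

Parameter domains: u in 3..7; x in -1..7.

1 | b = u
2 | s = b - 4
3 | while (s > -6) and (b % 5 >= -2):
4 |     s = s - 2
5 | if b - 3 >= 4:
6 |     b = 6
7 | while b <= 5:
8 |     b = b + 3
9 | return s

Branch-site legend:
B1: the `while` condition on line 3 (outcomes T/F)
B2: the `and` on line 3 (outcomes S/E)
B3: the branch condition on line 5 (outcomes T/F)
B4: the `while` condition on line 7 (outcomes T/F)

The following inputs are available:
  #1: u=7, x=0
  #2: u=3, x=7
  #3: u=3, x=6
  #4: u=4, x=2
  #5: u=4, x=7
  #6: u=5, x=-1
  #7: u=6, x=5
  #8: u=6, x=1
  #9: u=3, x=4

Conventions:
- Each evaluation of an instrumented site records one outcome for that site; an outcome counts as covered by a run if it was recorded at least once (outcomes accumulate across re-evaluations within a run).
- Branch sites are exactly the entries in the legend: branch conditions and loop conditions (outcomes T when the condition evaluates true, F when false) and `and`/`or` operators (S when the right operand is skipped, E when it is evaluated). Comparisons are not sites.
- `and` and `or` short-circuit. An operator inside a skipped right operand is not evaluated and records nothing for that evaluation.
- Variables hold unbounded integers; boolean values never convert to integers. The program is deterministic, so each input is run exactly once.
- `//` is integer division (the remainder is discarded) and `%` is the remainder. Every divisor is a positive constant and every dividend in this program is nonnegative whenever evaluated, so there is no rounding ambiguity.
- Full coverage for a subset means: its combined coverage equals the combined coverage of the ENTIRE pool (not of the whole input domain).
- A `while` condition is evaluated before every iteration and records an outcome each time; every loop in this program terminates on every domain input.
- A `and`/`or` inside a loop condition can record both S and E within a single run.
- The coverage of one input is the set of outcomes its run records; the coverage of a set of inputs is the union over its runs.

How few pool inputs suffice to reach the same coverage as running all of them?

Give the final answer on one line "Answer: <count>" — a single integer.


input #1 (u=7, x=0): events B2->E, B1->T, B2->E, B1->T, B2->E, B1->T, B2->E, B1->T, B2->E, B1->T, B2->S, B1->F, B3->T, B4->F; covers B1=T, B1=F, B2=S, B2=E, B3=T, B4=F
input #2 (u=3, x=7): events B2->E, B1->T, B2->E, B1->T, B2->E, B1->T, B2->S, B1->F, B3->F, B4->T, B4->F; covers B1=T, B1=F, B2=S, B2=E, B3=F, B4=T, B4=F
input #3 (u=3, x=6): events B2->E, B1->T, B2->E, B1->T, B2->E, B1->T, B2->S, B1->F, B3->F, B4->T, B4->F; covers B1=T, B1=F, B2=S, B2=E, B3=F, B4=T, B4=F
input #4 (u=4, x=2): events B2->E, B1->T, B2->E, B1->T, B2->E, B1->T, B2->S, B1->F, B3->F, B4->T, B4->F; covers B1=T, B1=F, B2=S, B2=E, B3=F, B4=T, B4=F
input #5 (u=4, x=7): events B2->E, B1->T, B2->E, B1->T, B2->E, B1->T, B2->S, B1->F, B3->F, B4->T, B4->F; covers B1=T, B1=F, B2=S, B2=E, B3=F, B4=T, B4=F
input #6 (u=5, x=-1): events B2->E, B1->T, B2->E, B1->T, B2->E, B1->T, B2->E, B1->T, B2->S, B1->F, B3->F, B4->T, B4->F; covers B1=T, B1=F, B2=S, B2=E, B3=F, B4=T, B4=F
input #7 (u=6, x=5): events B2->E, B1->T, B2->E, B1->T, B2->E, B1->T, B2->E, B1->T, B2->S, B1->F, B3->F, B4->F; covers B1=T, B1=F, B2=S, B2=E, B3=F, B4=F
input #8 (u=6, x=1): events B2->E, B1->T, B2->E, B1->T, B2->E, B1->T, B2->E, B1->T, B2->S, B1->F, B3->F, B4->F; covers B1=T, B1=F, B2=S, B2=E, B3=F, B4=F
input #9 (u=3, x=4): events B2->E, B1->T, B2->E, B1->T, B2->E, B1->T, B2->S, B1->F, B3->F, B4->T, B4->F; covers B1=T, B1=F, B2=S, B2=E, B3=F, B4=T, B4=F
pool-wide coverage (8 outcomes): B1=T, B1=F, B2=S, B2=E, B3=T, B3=F, B4=T, B4=F
every size-1 subset falls short of the 8 outcomes (best: 7/8)
the canonical winner is {1, 2}: size 2, full 8-outcome coverage, earliest index list among size-2 covers
Answer: 2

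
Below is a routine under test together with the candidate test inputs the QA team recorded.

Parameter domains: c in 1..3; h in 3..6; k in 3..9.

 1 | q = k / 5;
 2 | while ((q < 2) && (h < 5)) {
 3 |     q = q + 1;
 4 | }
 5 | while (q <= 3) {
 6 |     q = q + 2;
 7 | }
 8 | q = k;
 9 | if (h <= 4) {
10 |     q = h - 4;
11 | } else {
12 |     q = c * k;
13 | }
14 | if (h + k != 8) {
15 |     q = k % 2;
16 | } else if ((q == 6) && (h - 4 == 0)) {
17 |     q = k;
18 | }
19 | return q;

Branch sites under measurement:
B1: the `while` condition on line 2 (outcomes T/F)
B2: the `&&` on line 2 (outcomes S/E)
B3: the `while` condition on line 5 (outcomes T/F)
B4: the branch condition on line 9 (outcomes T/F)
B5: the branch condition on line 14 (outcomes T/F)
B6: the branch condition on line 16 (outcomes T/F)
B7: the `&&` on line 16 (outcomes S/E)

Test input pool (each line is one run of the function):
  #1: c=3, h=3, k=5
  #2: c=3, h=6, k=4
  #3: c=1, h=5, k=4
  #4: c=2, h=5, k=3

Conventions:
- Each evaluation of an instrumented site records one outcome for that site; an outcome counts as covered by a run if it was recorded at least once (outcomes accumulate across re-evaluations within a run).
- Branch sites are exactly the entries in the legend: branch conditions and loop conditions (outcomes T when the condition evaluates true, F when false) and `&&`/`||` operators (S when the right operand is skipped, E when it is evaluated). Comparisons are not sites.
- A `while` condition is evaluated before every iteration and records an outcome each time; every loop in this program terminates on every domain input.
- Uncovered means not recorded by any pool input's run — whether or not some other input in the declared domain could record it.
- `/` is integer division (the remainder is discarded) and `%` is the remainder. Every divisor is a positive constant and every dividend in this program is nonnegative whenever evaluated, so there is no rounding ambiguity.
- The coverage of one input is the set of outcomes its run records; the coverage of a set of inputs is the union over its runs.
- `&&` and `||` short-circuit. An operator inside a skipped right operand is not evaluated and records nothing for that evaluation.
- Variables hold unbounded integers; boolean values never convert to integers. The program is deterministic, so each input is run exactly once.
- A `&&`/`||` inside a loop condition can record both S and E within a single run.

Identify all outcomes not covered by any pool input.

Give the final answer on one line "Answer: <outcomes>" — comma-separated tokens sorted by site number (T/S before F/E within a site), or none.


#1 (c=3, h=3, k=5) -> B2->E, B1->T, B2->S, B1->F, B3->T, B3->F, B4->T, B5->F, B7->S, B6->F; covered: B1=T, B1=F, B2=S, B2=E, B3=T, B3=F, B4=T, B5=F, B6=F, B7=S
#2 (c=3, h=6, k=4) -> B2->E, B1->F, B3->T, B3->T, B3->F, B4->F, B5->T; covered: B1=F, B2=E, B3=T, B3=F, B4=F, B5=T
#3 (c=1, h=5, k=4) -> B2->E, B1->F, B3->T, B3->T, B3->F, B4->F, B5->T; covered: B1=F, B2=E, B3=T, B3=F, B4=F, B5=T
#4 (c=2, h=5, k=3) -> B2->E, B1->F, B3->T, B3->T, B3->F, B4->F, B5->F, B7->E, B6->F; covered: B1=F, B2=E, B3=T, B3=F, B4=F, B5=F, B6=F, B7=E
union over the pool: B1=T, B1=F, B2=S, B2=E, B3=T, B3=F, B4=T, B4=F, B5=T, B5=F, B6=F, B7=S, B7=E
uncovered (1 of 14): B6=T
Answer: B6=T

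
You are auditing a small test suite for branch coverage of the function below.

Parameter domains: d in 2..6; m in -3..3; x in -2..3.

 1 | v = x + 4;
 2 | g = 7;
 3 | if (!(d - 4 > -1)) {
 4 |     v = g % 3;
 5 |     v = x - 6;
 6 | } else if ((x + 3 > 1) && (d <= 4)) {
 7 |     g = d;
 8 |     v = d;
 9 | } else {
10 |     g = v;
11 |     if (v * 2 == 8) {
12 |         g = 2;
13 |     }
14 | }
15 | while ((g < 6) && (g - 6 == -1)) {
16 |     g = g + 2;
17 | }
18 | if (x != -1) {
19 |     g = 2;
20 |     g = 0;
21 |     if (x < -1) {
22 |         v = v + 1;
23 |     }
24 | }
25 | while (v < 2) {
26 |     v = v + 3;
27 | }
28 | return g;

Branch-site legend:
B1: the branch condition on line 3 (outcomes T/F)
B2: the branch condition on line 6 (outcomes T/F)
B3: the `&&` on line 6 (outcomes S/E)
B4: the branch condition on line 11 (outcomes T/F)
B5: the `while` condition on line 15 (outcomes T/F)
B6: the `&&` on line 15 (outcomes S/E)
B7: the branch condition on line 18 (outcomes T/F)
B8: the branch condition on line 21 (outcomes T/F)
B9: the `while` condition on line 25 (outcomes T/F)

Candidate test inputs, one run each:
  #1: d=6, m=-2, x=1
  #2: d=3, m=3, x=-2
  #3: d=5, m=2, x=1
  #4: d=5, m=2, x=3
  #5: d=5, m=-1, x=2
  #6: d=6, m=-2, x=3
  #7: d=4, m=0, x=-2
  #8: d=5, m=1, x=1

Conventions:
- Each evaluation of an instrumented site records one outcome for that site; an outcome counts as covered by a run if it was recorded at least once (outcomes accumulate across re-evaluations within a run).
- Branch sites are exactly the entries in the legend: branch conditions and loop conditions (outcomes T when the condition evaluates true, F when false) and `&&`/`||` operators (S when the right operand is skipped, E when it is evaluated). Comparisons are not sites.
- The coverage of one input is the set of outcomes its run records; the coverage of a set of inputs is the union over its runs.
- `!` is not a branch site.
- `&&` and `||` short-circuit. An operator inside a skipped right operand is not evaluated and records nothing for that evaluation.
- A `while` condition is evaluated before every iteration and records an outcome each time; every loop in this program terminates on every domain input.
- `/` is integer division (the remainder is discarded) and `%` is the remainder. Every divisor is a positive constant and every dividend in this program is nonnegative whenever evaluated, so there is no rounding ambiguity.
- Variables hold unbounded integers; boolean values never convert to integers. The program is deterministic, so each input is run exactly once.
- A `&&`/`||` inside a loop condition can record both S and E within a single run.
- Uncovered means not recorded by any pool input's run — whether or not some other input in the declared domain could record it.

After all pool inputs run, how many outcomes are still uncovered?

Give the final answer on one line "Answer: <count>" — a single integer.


#1 (d=6, m=-2, x=1) -> B1->F, B3->E, B2->F, B4->F, B6->E, B5->T, B6->S, B5->F, B7->T, B8->F, B9->F; covered: B1=F, B2=F, B3=E, B4=F, B5=T, B5=F, B6=S, B6=E, B7=T, B8=F, B9=F
#2 (d=3, m=3, x=-2) -> B1->T, B6->S, B5->F, B7->T, B8->T, B9->T, B9->T, B9->T, B9->F; covered: B1=T, B5=F, B6=S, B7=T, B8=T, B9=T, B9=F
#3 (d=5, m=2, x=1) -> B1->F, B3->E, B2->F, B4->F, B6->E, B5->T, B6->S, B5->F, B7->T, B8->F, B9->F; covered: B1=F, B2=F, B3=E, B4=F, B5=T, B5=F, B6=S, B6=E, B7=T, B8=F, B9=F
#4 (d=5, m=2, x=3) -> B1->F, B3->E, B2->F, B4->F, B6->S, B5->F, B7->T, B8->F, B9->F; covered: B1=F, B2=F, B3=E, B4=F, B5=F, B6=S, B7=T, B8=F, B9=F
#5 (d=5, m=-1, x=2) -> B1->F, B3->E, B2->F, B4->F, B6->S, B5->F, B7->T, B8->F, B9->F; covered: B1=F, B2=F, B3=E, B4=F, B5=F, B6=S, B7=T, B8=F, B9=F
#6 (d=6, m=-2, x=3) -> B1->F, B3->E, B2->F, B4->F, B6->S, B5->F, B7->T, B8->F, B9->F; covered: B1=F, B2=F, B3=E, B4=F, B5=F, B6=S, B7=T, B8=F, B9=F
#7 (d=4, m=0, x=-2) -> B1->F, B3->S, B2->F, B4->F, B6->E, B5->F, B7->T, B8->T, B9->F; covered: B1=F, B2=F, B3=S, B4=F, B5=F, B6=E, B7=T, B8=T, B9=F
#8 (d=5, m=1, x=1) -> B1->F, B3->E, B2->F, B4->F, B6->E, B5->T, B6->S, B5->F, B7->T, B8->F, B9->F; covered: B1=F, B2=F, B3=E, B4=F, B5=T, B5=F, B6=S, B6=E, B7=T, B8=F, B9=F
union over the pool: B1=T, B1=F, B2=F, B3=S, B3=E, B4=F, B5=T, B5=F, B6=S, B6=E, B7=T, B8=T, B8=F, B9=T, B9=F
uncovered (3 of 18): B2=T, B4=T, B7=F
Answer: 3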